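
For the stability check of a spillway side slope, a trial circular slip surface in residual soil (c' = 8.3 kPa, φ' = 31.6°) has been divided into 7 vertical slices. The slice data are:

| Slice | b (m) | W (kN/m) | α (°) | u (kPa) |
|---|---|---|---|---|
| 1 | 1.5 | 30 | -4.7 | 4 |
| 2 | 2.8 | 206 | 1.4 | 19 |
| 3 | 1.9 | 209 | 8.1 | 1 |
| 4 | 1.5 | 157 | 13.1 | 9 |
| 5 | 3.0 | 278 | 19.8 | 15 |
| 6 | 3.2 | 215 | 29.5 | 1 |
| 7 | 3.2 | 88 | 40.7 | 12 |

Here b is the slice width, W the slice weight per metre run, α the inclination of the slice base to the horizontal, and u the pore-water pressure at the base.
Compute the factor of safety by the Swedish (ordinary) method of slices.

FS = 2.25

Ordinary method of slices: FS = Σ[c'·Δl_i + (W_i cosα_i − u_i·Δl_i)·tanφ'] / Σ W_i sinα_i, with Δl_i = b_i / cosα_i.
Slice 1: Δl = 1.5/cos(-4.7°) = 1.505 m; N'_1 = 30·cos(-4.7°) − 4·1.505 = 23.9; c'Δl = 12.49; W sinα = -2.5
Slice 2: Δl = 2.8/cos1.4° = 2.801 m; N'_2 = 206·cos1.4° − 19·2.801 = 152.7; c'Δl = 23.25; W sinα = 5.0
Slice 3: Δl = 1.9/cos8.1° = 1.919 m; N'_3 = 209·cos8.1° − 1·1.919 = 205.0; c'Δl = 15.93; W sinα = 29.4
Slice 4: Δl = 1.5/cos13.1° = 1.540 m; N'_4 = 157·cos13.1° − 9·1.540 = 139.1; c'Δl = 12.78; W sinα = 35.6
Slice 5: Δl = 3.0/cos19.8° = 3.189 m; N'_5 = 278·cos19.8° − 15·3.189 = 213.7; c'Δl = 26.46; W sinα = 94.2
Slice 6: Δl = 3.2/cos29.5° = 3.677 m; N'_6 = 215·cos29.5° − 1·3.677 = 183.4; c'Δl = 30.52; W sinα = 105.9
Slice 7: Δl = 3.2/cos40.7° = 4.221 m; N'_7 = 88·cos40.7° − 12·4.221 = 16.1; c'Δl = 35.03; W sinα = 57.4
Σc'Δl = 156.5 kN/m; ΣN' = 933.9 kN/m; ΣW sinα = 325.0 kN/m
Resisting = 156.5 + 933.9·tan31.6° = 156.5 + 574.5 = 731.0 kN/m
FS = 731.0 / 325.0 = 2.249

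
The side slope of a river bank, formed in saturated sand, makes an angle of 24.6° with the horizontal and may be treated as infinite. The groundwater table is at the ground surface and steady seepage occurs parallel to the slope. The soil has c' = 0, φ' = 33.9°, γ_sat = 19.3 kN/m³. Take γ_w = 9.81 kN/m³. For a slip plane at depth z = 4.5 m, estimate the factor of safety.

With seepage parallel to the slope and the water table at the surface, the effective normal stress on the slip plane uses the buoyant unit weight γ' = γ_sat − γ_w while the driving shear stress uses γ_sat:
FS = [c' + γ' z cos²β tanφ'] / [γ_sat z sinβ cosβ]
(For c' = 0 this reduces to FS = (γ'/γ_sat)·tanφ'/tanβ.)
γ' = 19.3 − 9.81 = 9.49 kN/m³
Numerator = 0.0 + 9.49·4.5·cos²24.6°·tan33.9° = 0.0 + 9.49·4.5·0.8267·0.6720 = 23.724 kPa
Denominator = 19.3·4.5·sin24.6°·cos24.6° = 19.3·4.5·0.4163·0.9092 = 32.873 kPa
FS = 23.724 / 32.873 = 0.722

FS = 0.72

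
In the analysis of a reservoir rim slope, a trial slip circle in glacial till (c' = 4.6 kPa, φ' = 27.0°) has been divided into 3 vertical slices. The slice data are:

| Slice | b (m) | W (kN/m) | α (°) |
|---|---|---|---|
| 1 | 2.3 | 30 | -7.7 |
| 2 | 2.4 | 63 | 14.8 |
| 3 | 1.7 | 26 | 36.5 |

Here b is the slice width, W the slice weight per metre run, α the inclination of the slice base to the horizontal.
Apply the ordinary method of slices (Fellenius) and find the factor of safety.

FS = 3.22

Ordinary method of slices: FS = Σ[c'·Δl_i + (W_i cosα_i)·tanφ'] / Σ W_i sinα_i, with Δl_i = b_i / cosα_i.
Slice 1: Δl = 2.3/cos(-7.7°) = 2.321 m; N'_1 = 30·cos(-7.7°) = 29.7; c'Δl = 10.68; W sinα = -4.0
Slice 2: Δl = 2.4/cos14.8° = 2.482 m; N'_2 = 63·cos14.8° = 60.9; c'Δl = 11.42; W sinα = 16.1
Slice 3: Δl = 1.7/cos36.5° = 2.115 m; N'_3 = 26·cos36.5° = 20.9; c'Δl = 9.73; W sinα = 15.5
Σc'Δl = 31.8 kN/m; ΣN' = 111.5 kN/m; ΣW sinα = 27.5 kN/m
Resisting = 31.8 + 111.5·tan27.0° = 31.8 + 56.8 = 88.7 kN/m
FS = 88.7 / 27.5 = 3.219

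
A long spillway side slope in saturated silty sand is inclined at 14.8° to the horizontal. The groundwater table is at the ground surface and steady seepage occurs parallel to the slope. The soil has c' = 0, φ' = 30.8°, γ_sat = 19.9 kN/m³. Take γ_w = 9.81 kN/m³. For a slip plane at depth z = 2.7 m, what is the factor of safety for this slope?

With seepage parallel to the slope and the water table at the surface, the effective normal stress on the slip plane uses the buoyant unit weight γ' = γ_sat − γ_w while the driving shear stress uses γ_sat:
FS = [c' + γ' z cos²β tanφ'] / [γ_sat z sinβ cosβ]
(For c' = 0 this reduces to FS = (γ'/γ_sat)·tanφ'/tanβ.)
γ' = 19.9 − 9.81 = 10.09 kN/m³
Numerator = 0.0 + 10.09·2.7·cos²14.8°·tan30.8° = 0.0 + 10.09·2.7·0.9347·0.5961 = 15.180 kPa
Denominator = 19.9·2.7·sin14.8°·cos14.8° = 19.9·2.7·0.2554·0.9668 = 13.270 kPa
FS = 15.180 / 13.270 = 1.144

FS = 1.14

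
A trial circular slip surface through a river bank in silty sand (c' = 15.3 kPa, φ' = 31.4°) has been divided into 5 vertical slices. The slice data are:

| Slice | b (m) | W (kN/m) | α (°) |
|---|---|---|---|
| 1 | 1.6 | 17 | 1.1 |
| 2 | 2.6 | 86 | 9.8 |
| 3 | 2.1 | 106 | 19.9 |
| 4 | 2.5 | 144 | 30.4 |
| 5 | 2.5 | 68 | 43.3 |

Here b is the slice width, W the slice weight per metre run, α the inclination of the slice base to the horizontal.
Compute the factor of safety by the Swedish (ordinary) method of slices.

Ordinary method of slices: FS = Σ[c'·Δl_i + (W_i cosα_i)·tanφ'] / Σ W_i sinα_i, with Δl_i = b_i / cosα_i.
Slice 1: Δl = 1.6/cos1.1° = 1.600 m; N'_1 = 17·cos1.1° = 17.0; c'Δl = 24.48; W sinα = 0.3
Slice 2: Δl = 2.6/cos9.8° = 2.639 m; N'_2 = 86·cos9.8° = 84.7; c'Δl = 40.37; W sinα = 14.6
Slice 3: Δl = 2.1/cos19.9° = 2.233 m; N'_3 = 106·cos19.9° = 99.7; c'Δl = 34.17; W sinα = 36.1
Slice 4: Δl = 2.5/cos30.4° = 2.899 m; N'_4 = 144·cos30.4° = 124.2; c'Δl = 44.35; W sinα = 72.9
Slice 5: Δl = 2.5/cos43.3° = 3.435 m; N'_5 = 68·cos43.3° = 49.5; c'Δl = 52.56; W sinα = 46.6
Σc'Δl = 195.9 kN/m; ΣN' = 375.1 kN/m; ΣW sinα = 170.5 kN/m
Resisting = 195.9 + 375.1·tan31.4° = 195.9 + 229.0 = 424.9 kN/m
FS = 424.9 / 170.5 = 2.491

FS = 2.49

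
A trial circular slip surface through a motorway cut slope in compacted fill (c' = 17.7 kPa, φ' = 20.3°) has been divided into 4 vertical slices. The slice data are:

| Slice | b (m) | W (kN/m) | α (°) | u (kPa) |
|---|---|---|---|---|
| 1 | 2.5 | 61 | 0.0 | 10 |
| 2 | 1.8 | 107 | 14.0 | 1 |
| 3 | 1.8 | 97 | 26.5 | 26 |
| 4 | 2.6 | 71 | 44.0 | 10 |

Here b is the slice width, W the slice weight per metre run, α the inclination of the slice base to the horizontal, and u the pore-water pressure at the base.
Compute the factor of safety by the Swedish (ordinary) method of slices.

Ordinary method of slices: FS = Σ[c'·Δl_i + (W_i cosα_i − u_i·Δl_i)·tanφ'] / Σ W_i sinα_i, with Δl_i = b_i / cosα_i.
Slice 1: Δl = 2.5/cos0.0° = 2.500 m; N'_1 = 61·cos0.0° − 10·2.500 = 36.0; c'Δl = 44.25; W sinα = 0.0
Slice 2: Δl = 1.8/cos14.0° = 1.855 m; N'_2 = 107·cos14.0° − 1·1.855 = 102.0; c'Δl = 32.84; W sinα = 25.9
Slice 3: Δl = 1.8/cos26.5° = 2.011 m; N'_3 = 97·cos26.5° − 26·2.011 = 34.5; c'Δl = 35.60; W sinα = 43.3
Slice 4: Δl = 2.6/cos44.0° = 3.614 m; N'_4 = 71·cos44.0° − 10·3.614 = 14.9; c'Δl = 63.98; W sinα = 49.3
Σc'Δl = 176.7 kN/m; ΣN' = 187.4 kN/m; ΣW sinα = 118.5 kN/m
Resisting = 176.7 + 187.4·tan20.3° = 176.7 + 69.3 = 246.0 kN/m
FS = 246.0 / 118.5 = 2.076

FS = 2.08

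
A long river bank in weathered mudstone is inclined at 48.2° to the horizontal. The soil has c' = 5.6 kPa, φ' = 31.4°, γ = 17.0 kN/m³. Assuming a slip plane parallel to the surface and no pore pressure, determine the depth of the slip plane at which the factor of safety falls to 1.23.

z = 0.97 m

Setting FS = 1.23 in FS = [c' + γz cos²β tanφ'] / [γz sinβ cosβ] and solving for z:
z = c' / [γ cosβ (FS·sinβ − cosβ·tanφ')]
  = 5.6 / [17.0·cos48.2°·(1.23·sin48.2° − cos48.2°·tan31.4°)]
  = 5.6 / [17.0·0.6665·(1.23·0.7455 − 0.6665·0.6104)]
  = 5.6 / 5.7798 = 0.969 m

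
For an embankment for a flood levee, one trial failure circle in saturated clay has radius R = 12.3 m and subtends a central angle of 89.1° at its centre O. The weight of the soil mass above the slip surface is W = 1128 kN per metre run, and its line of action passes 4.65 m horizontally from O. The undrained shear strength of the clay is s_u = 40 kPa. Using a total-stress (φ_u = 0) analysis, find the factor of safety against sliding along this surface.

Taking moments about the centre O, the resisting moment is provided by the undrained shear strength acting along the arc:
Arc length L_a = R·θ = 12.3·(89.1°·π/180) = 12.3·1.5551 = 19.13 m
M_R = s_u·L_a·R = 40·19.13·12.3 = 9410.8 kN·m/m
M_D = W·d = 1128·4.65 = 5245.2 kN·m/m
FS = M_R / M_D = 9410.8 / 5245.2 = 1.794

FS = 1.79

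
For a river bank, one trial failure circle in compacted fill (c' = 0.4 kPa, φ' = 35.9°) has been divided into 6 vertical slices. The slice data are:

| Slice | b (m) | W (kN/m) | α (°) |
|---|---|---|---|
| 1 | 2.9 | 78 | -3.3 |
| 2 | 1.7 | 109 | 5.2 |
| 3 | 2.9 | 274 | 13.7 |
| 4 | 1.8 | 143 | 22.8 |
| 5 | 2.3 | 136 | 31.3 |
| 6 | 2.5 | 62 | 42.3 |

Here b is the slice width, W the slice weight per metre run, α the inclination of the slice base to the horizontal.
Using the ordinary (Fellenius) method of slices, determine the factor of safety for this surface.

FS = 2.30

Ordinary method of slices: FS = Σ[c'·Δl_i + (W_i cosα_i)·tanφ'] / Σ W_i sinα_i, with Δl_i = b_i / cosα_i.
Slice 1: Δl = 2.9/cos(-3.3°) = 2.905 m; N'_1 = 78·cos(-3.3°) = 77.9; c'Δl = 1.16; W sinα = -4.5
Slice 2: Δl = 1.7/cos5.2° = 1.707 m; N'_2 = 109·cos5.2° = 108.6; c'Δl = 0.68; W sinα = 9.9
Slice 3: Δl = 2.9/cos13.7° = 2.985 m; N'_3 = 274·cos13.7° = 266.2; c'Δl = 1.19; W sinα = 64.9
Slice 4: Δl = 1.8/cos22.8° = 1.953 m; N'_4 = 143·cos22.8° = 131.8; c'Δl = 0.78; W sinα = 55.4
Slice 5: Δl = 2.3/cos31.3° = 2.692 m; N'_5 = 136·cos31.3° = 116.2; c'Δl = 1.08; W sinα = 70.7
Slice 6: Δl = 2.5/cos42.3° = 3.380 m; N'_6 = 62·cos42.3° = 45.9; c'Δl = 1.35; W sinα = 41.7
Σc'Δl = 6.2 kN/m; ΣN' = 746.5 kN/m; ΣW sinα = 238.1 kN/m
Resisting = 6.2 + 746.5·tan35.9° = 6.2 + 540.4 = 546.6 kN/m
FS = 546.6 / 238.1 = 2.296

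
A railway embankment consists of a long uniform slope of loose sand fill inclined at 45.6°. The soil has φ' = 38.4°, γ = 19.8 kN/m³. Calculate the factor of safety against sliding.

For a dry cohesionless infinite slope the factor of safety is FS = tanφ' / tanβ.
FS = tan38.4° / tan45.6° = 0.7926 / 1.0212 = 0.776

FS = 0.78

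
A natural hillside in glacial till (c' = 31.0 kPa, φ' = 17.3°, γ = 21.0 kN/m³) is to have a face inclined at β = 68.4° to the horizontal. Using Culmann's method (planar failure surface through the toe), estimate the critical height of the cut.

H_c = 14.09 m

Culmann's analysis gives the critical failure plane at α_cr = (β + φ')/2 = (68.4 + 17.3)/2 = 42.9°, and the critical height
H_c = (4c'/γ) · sinβ cosφ' / [1 − cos(β − φ')]
    = (4·31.0/21.0) · sin68.4°·cos17.3° / [1 − cos(51.1°)]
    = 5.905 · 0.9298·0.9548 / [1 − 0.6280]
    = 5.905 · 0.8877 / 0.3720
    = 14.09 m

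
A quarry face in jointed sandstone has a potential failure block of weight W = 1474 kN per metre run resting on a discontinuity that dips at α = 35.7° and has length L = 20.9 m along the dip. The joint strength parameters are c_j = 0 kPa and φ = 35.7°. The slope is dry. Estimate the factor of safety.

Resolving the block weight along and normal to the plane and applying the Mohr–Coulomb strength on the joint:
N' = W cosα = 1474·cos35.7° = 1197.0 kN/m
Driving force T = W sinα = 1474·sin35.7° = 860.1 kN/m
Resisting force R = c_j·L + N'·tanφ = 0·20.9 + 1197.0·tan35.7° = 0.0 + 860.1 = 860.1 kN/m
FS = R / T = 860.1 / 860.1 = 1.000

FS = 1.00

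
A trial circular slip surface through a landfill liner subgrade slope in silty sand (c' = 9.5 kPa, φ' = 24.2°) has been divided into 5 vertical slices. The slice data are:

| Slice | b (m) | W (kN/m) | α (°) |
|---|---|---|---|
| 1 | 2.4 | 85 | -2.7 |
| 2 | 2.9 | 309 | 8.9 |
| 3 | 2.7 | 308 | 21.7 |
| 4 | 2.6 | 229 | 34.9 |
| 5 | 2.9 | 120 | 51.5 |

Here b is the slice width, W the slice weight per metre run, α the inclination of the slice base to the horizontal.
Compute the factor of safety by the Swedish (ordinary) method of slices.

Ordinary method of slices: FS = Σ[c'·Δl_i + (W_i cosα_i)·tanφ'] / Σ W_i sinα_i, with Δl_i = b_i / cosα_i.
Slice 1: Δl = 2.4/cos(-2.7°) = 2.403 m; N'_1 = 85·cos(-2.7°) = 84.9; c'Δl = 22.83; W sinα = -4.0
Slice 2: Δl = 2.9/cos8.9° = 2.935 m; N'_2 = 309·cos8.9° = 305.3; c'Δl = 27.89; W sinα = 47.8
Slice 3: Δl = 2.7/cos21.7° = 2.906 m; N'_3 = 308·cos21.7° = 286.2; c'Δl = 27.61; W sinα = 113.9
Slice 4: Δl = 2.6/cos34.9° = 3.170 m; N'_4 = 229·cos34.9° = 187.8; c'Δl = 30.12; W sinα = 131.0
Slice 5: Δl = 2.9/cos51.5° = 4.659 m; N'_5 = 120·cos51.5° = 74.7; c'Δl = 44.26; W sinα = 93.9
Σc'Δl = 152.7 kN/m; ΣN' = 938.9 kN/m; ΣW sinα = 382.6 kN/m
Resisting = 152.7 + 938.9·tan24.2° = 152.7 + 421.9 = 574.6 kN/m
FS = 574.6 / 382.6 = 1.502

FS = 1.50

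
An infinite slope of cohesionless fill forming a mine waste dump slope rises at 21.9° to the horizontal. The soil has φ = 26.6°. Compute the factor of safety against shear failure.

FS = 1.25

For a dry cohesionless infinite slope the factor of safety is FS = tanφ / tanβ.
FS = tan26.6° / tan21.9° = 0.5008 / 0.4020 = 1.246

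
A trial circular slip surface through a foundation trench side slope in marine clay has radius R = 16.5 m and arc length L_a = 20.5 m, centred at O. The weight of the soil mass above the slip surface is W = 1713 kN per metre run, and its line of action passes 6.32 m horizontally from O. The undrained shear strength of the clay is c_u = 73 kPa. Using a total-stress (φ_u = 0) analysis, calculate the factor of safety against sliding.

Taking moments about the centre O, the resisting moment is provided by the undrained shear strength acting along the arc:
M_R = c_u·L_a·R = 73·20.50·16.5 = 24692.2 kN·m/m
M_D = W·d = 1713·6.32 = 10826.2 kN·m/m
FS = M_R / M_D = 24692.2 / 10826.2 = 2.281

FS = 2.28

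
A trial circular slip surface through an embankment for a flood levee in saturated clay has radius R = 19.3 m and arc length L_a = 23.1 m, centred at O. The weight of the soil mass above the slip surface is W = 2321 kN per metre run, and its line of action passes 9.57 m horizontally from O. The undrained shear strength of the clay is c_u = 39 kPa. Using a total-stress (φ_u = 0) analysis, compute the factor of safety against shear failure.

FS = 0.78

Taking moments about the centre O, the resisting moment is provided by the undrained shear strength acting along the arc:
M_R = c_u·L_a·R = 39·23.10·19.3 = 17387.4 kN·m/m
M_D = W·d = 2321·9.57 = 22212.0 kN·m/m
FS = M_R / M_D = 17387.4 / 22212.0 = 0.783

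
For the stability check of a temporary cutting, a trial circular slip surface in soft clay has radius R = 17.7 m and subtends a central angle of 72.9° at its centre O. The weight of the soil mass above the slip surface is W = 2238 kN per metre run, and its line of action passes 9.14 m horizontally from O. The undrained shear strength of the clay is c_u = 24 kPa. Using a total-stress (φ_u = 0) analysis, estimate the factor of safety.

FS = 0.47

Taking moments about the centre O, the resisting moment is provided by the undrained shear strength acting along the arc:
Arc length L_a = R·θ = 17.7·(72.9°·π/180) = 17.7·1.2723 = 22.52 m
M_R = c_u·L_a·R = 24·22.52·17.7 = 9566.7 kN·m/m
M_D = W·d = 2238·9.14 = 20455.3 kN·m/m
FS = M_R / M_D = 9566.7 / 20455.3 = 0.468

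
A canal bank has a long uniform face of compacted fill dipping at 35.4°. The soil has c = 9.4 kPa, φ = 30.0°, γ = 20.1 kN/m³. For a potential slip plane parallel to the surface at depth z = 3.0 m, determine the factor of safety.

FS = 1.14

For an infinite slope with a slip plane parallel to the surface (no pore pressure): FS = [c + γz cos²β tanφ] / [γz sinβ cosβ].
γz = 20.1·3.0 = 60.30 kN/m²
Numerator = 9.4 + 60.30·cos²35.4°·tan30.0° = 9.4 + 60.30·0.6644·0.5774 = 32.532 kPa
Denominator = 60.30·sin35.4°·cos35.4° = 60.30·0.5793·0.8151 = 28.473 kPa
FS = 32.532 / 28.473 = 1.143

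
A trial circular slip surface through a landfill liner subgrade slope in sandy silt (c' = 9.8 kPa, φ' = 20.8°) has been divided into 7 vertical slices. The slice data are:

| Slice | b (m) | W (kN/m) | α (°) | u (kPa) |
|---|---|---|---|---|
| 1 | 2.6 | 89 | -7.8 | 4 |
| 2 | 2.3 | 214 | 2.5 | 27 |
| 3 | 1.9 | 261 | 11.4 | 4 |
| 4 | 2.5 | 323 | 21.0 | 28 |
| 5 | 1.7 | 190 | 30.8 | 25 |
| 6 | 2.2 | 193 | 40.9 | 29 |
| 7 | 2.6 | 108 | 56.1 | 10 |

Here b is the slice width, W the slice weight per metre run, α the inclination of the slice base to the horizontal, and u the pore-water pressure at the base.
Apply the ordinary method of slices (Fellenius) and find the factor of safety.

Ordinary method of slices: FS = Σ[c'·Δl_i + (W_i cosα_i − u_i·Δl_i)·tanφ'] / Σ W_i sinα_i, with Δl_i = b_i / cosα_i.
Slice 1: Δl = 2.6/cos(-7.8°) = 2.624 m; N'_1 = 89·cos(-7.8°) − 4·2.624 = 77.7; c'Δl = 25.72; W sinα = -12.1
Slice 2: Δl = 2.3/cos2.5° = 2.302 m; N'_2 = 214·cos2.5° − 27·2.302 = 151.6; c'Δl = 22.56; W sinα = 9.3
Slice 3: Δl = 1.9/cos11.4° = 1.938 m; N'_3 = 261·cos11.4° − 4·1.938 = 248.1; c'Δl = 18.99; W sinα = 51.6
Slice 4: Δl = 2.5/cos21.0° = 2.678 m; N'_4 = 323·cos21.0° − 28·2.678 = 226.6; c'Δl = 26.24; W sinα = 115.8
Slice 5: Δl = 1.7/cos30.8° = 1.979 m; N'_5 = 190·cos30.8° − 25·1.979 = 113.7; c'Δl = 19.40; W sinα = 97.3
Slice 6: Δl = 2.2/cos40.9° = 2.911 m; N'_6 = 193·cos40.9° − 29·2.911 = 61.5; c'Δl = 28.52; W sinα = 126.4
Slice 7: Δl = 2.6/cos56.1° = 4.662 m; N'_7 = 108·cos56.1° − 10·4.662 = 13.6; c'Δl = 45.68; W sinα = 89.6
Σc'Δl = 187.1 kN/m; ΣN' = 892.8 kN/m; ΣW sinα = 477.9 kN/m
Resisting = 187.1 + 892.8·tan20.8° = 187.1 + 339.1 = 526.3 kN/m
FS = 526.3 / 477.9 = 1.101

FS = 1.10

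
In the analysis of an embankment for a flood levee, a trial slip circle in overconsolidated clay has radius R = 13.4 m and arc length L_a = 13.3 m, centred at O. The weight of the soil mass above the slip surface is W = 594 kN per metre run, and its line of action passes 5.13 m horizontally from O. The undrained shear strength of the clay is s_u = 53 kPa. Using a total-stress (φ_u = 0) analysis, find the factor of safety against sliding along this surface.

FS = 3.10

Taking moments about the centre O, the resisting moment is provided by the undrained shear strength acting along the arc:
M_R = s_u·L_a·R = 53·13.30·13.4 = 9445.7 kN·m/m
M_D = W·d = 594·5.13 = 3047.2 kN·m/m
FS = M_R / M_D = 9445.7 / 3047.2 = 3.100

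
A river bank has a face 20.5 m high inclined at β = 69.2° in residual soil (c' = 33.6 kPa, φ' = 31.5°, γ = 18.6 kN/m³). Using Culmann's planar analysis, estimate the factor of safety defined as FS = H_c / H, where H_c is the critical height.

H_c = (4c'/γ) · sinβ cosφ' / [1 − cos(β − φ')]
    = (4·33.6/18.6) · sin69.2°·cos31.5° / [1 − cos37.7°]
    = 7.226 · 0.7971 / 0.2088 = 27.59 m
FS = H_c / H = 27.59 / 20.5 = 1.346

FS = 1.35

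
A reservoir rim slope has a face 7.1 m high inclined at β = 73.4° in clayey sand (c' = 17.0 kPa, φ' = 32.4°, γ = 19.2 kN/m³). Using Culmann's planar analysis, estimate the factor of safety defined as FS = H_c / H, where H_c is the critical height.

FS = 1.65

H_c = (4c'/γ) · sinβ cosφ' / [1 − cos(β − φ')]
    = (4·17.0/19.2) · sin73.4°·cos32.4° / [1 − cos41.0°]
    = 3.542 · 0.8091 / 0.2453 = 11.68 m
FS = H_c / H = 11.68 / 7.1 = 1.645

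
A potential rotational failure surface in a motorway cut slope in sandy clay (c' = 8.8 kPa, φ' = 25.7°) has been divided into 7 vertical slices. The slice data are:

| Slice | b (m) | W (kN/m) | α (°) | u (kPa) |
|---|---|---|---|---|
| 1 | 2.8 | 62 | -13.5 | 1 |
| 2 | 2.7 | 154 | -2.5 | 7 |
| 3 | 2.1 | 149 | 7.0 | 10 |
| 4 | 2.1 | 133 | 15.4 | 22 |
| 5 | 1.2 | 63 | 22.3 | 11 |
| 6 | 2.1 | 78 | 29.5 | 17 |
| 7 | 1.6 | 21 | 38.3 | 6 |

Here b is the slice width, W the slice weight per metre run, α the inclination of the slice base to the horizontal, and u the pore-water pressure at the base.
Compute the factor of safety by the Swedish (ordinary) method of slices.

FS = 3.40

Ordinary method of slices: FS = Σ[c'·Δl_i + (W_i cosα_i − u_i·Δl_i)·tanφ'] / Σ W_i sinα_i, with Δl_i = b_i / cosα_i.
Slice 1: Δl = 2.8/cos(-13.5°) = 2.880 m; N'_1 = 62·cos(-13.5°) − 1·2.880 = 57.4; c'Δl = 25.34; W sinα = -14.5
Slice 2: Δl = 2.7/cos(-2.5°) = 2.703 m; N'_2 = 154·cos(-2.5°) − 7·2.703 = 134.9; c'Δl = 23.78; W sinα = -6.7
Slice 3: Δl = 2.1/cos7.0° = 2.116 m; N'_3 = 149·cos7.0° − 10·2.116 = 126.7; c'Δl = 18.62; W sinα = 18.2
Slice 4: Δl = 2.1/cos15.4° = 2.178 m; N'_4 = 133·cos15.4° − 22·2.178 = 80.3; c'Δl = 19.17; W sinα = 35.3
Slice 5: Δl = 1.2/cos22.3° = 1.297 m; N'_5 = 63·cos22.3° − 11·1.297 = 44.0; c'Δl = 11.41; W sinα = 23.9
Slice 6: Δl = 2.1/cos29.5° = 2.413 m; N'_6 = 78·cos29.5° − 17·2.413 = 26.9; c'Δl = 21.23; W sinα = 38.4
Slice 7: Δl = 1.6/cos38.3° = 2.039 m; N'_7 = 21·cos38.3° − 6·2.039 = 4.2; c'Δl = 17.94; W sinα = 13.0
Σc'Δl = 137.5 kN/m; ΣN' = 474.5 kN/m; ΣW sinα = 107.6 kN/m
Resisting = 137.5 + 474.5·tan25.7° = 137.5 + 228.4 = 365.9 kN/m
FS = 365.9 / 107.6 = 3.400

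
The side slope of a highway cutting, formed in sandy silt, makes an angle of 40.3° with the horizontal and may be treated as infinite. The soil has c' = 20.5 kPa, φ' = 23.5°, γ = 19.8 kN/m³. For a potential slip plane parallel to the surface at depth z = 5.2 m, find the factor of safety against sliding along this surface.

FS = 0.92

For an infinite slope with a slip plane parallel to the surface (no pore pressure): FS = [c' + γz cos²β tanφ'] / [γz sinβ cosβ].
γz = 19.8·5.2 = 102.96 kN/m²
Numerator = 20.5 + 102.96·cos²40.3°·tan23.5° = 20.5 + 102.96·0.5817·0.4348 = 46.540 kPa
Denominator = 102.96·sin40.3°·cos40.3° = 102.96·0.6468·0.7627 = 50.789 kPa
FS = 46.540 / 50.789 = 0.916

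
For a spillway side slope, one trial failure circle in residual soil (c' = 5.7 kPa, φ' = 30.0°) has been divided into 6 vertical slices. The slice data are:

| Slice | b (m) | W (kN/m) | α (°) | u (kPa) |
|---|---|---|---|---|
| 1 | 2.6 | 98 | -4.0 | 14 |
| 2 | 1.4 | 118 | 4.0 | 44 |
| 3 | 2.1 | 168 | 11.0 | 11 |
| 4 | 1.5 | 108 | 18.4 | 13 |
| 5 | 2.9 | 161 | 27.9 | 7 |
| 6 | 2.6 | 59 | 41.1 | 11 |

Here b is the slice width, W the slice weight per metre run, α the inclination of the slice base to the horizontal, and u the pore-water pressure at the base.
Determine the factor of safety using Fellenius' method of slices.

FS = 1.94

Ordinary method of slices: FS = Σ[c'·Δl_i + (W_i cosα_i − u_i·Δl_i)·tanφ'] / Σ W_i sinα_i, with Δl_i = b_i / cosα_i.
Slice 1: Δl = 2.6/cos(-4.0°) = 2.606 m; N'_1 = 98·cos(-4.0°) − 14·2.606 = 61.3; c'Δl = 14.86; W sinα = -6.8
Slice 2: Δl = 1.4/cos4.0° = 1.403 m; N'_2 = 118·cos4.0° − 44·1.403 = 56.0; c'Δl = 8.00; W sinα = 8.2
Slice 3: Δl = 2.1/cos11.0° = 2.139 m; N'_3 = 168·cos11.0° − 11·2.139 = 141.4; c'Δl = 12.19; W sinα = 32.1
Slice 4: Δl = 1.5/cos18.4° = 1.581 m; N'_4 = 108·cos18.4° − 13·1.581 = 81.9; c'Δl = 9.01; W sinα = 34.1
Slice 5: Δl = 2.9/cos27.9° = 3.281 m; N'_5 = 161·cos27.9° − 7·3.281 = 119.3; c'Δl = 18.70; W sinα = 75.3
Slice 6: Δl = 2.6/cos41.1° = 3.450 m; N'_6 = 59·cos41.1° − 11·3.450 = 6.5; c'Δl = 19.67; W sinα = 38.8
Σc'Δl = 82.4 kN/m; ΣN' = 466.4 kN/m; ΣW sinα = 181.7 kN/m
Resisting = 82.4 + 466.4·tan30.0° = 82.4 + 269.3 = 351.7 kN/m
FS = 351.7 / 181.7 = 1.936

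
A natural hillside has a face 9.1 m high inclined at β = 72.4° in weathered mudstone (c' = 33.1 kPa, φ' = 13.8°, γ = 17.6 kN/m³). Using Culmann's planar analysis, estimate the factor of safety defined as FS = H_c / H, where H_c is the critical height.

FS = 1.60

H_c = (4c'/γ) · sinβ cosφ' / [1 − cos(β − φ')]
    = (4·33.1/17.6) · sin72.4°·cos13.8° / [1 − cos58.6°]
    = 7.523 · 0.9257 / 0.4790 = 14.54 m
FS = H_c / H = 14.54 / 9.1 = 1.598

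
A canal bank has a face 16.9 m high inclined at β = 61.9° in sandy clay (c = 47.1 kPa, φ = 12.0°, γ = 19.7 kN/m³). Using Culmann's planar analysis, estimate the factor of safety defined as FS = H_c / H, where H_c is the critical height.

H_c = (4c/γ) · sinβ cosφ / [1 − cos(β − φ)]
    = (4·47.1/19.7) · sin61.9°·cos12.0° / [1 − cos49.9°]
    = 9.563 · 0.8629 / 0.3559 = 23.19 m
FS = H_c / H = 23.19 / 16.9 = 1.372

FS = 1.37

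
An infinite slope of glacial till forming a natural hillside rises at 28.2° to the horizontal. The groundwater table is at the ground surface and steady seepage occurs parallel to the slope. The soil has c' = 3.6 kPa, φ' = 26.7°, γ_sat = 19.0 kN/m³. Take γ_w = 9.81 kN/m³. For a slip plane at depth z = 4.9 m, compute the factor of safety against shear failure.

FS = 0.55

With seepage parallel to the slope and the water table at the surface, the effective normal stress on the slip plane uses the buoyant unit weight γ' = γ_sat − γ_w while the driving shear stress uses γ_sat:
FS = [c' + γ' z cos²β tanφ'] / [γ_sat z sinβ cosβ]
γ' = 19.0 − 9.81 = 9.19 kN/m³
Numerator = 3.6 + 9.19·4.9·cos²28.2°·tan26.7° = 3.6 + 9.19·4.9·0.7767·0.5029 = 21.191 kPa
Denominator = 19.0·4.9·sin28.2°·cos28.2° = 19.0·4.9·0.4726·0.8813 = 38.772 kPa
FS = 21.191 / 38.772 = 0.547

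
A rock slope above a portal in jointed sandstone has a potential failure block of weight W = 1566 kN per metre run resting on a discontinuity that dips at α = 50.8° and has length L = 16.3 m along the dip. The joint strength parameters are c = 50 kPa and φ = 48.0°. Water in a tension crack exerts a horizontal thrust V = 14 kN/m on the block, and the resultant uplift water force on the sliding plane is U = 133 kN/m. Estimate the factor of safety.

Resolving the block weight along and normal to the plane and applying the Mohr–Coulomb strength on the joint:
N' = W cosα − U − V sinα = 1566·cos50.8° − 133 − 14·sin50.8° = 845.9 kN/m
Driving force T = W sinα + V cosα = 1566·sin50.8° + 14·cos50.8° = 1222.4 kN/m
Resisting force R = c·L + N'·tanφ = 50·16.3 + 845.9·tan48.0° = 815.0 + 939.5 = 1754.5 kN/m
FS = R / T = 1754.5 / 1222.4 = 1.435

FS = 1.44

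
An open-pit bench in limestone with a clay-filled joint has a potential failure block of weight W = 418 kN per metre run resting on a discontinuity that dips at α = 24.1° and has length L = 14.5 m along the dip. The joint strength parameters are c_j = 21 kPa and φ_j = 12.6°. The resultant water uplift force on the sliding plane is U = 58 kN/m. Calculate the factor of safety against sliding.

FS = 2.21

Resolving the block weight along and normal to the plane and applying the Mohr–Coulomb strength on the joint:
N' = W cosα − U = 418·cos24.1° − 58 = 323.6 kN/m
Driving force T = W sinα = 418·sin24.1° = 170.7 kN/m
Resisting force R = c_j·L + N'·tanφ_j = 21·14.5 + 323.6·tan12.6° = 304.5 + 72.3 = 376.8 kN/m
FS = R / T = 376.8 / 170.7 = 2.208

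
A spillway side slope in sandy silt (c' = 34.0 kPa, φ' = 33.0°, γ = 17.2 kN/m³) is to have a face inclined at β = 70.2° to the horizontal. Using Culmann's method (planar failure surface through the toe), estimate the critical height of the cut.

Culmann's analysis gives the critical failure plane at α_cr = (β + φ')/2 = (70.2 + 33.0)/2 = 51.6°, and the critical height
H_c = (4c'/γ) · sinβ cosφ' / [1 − cos(β − φ')]
    = (4·34.0/17.2) · sin70.2°·cos33.0° / [1 − cos(37.2°)]
    = 7.907 · 0.9409·0.8387 / [1 − 0.7965]
    = 7.907 · 0.7891 / 0.2035
    = 30.66 m

H_c = 30.66 m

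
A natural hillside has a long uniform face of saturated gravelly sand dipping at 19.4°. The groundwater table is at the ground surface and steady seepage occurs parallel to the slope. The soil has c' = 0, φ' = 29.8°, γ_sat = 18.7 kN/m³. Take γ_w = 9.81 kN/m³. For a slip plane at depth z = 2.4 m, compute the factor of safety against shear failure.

FS = 0.77

With seepage parallel to the slope and the water table at the surface, the effective normal stress on the slip plane uses the buoyant unit weight γ' = γ_sat − γ_w while the driving shear stress uses γ_sat:
FS = [c' + γ' z cos²β tanφ'] / [γ_sat z sinβ cosβ]
(For c' = 0 this reduces to FS = (γ'/γ_sat)·tanφ'/tanβ.)
γ' = 18.7 − 9.81 = 8.89 kN/m³
Numerator = 0.0 + 8.89·2.4·cos²19.4°·tan29.8° = 0.0 + 8.89·2.4·0.8897·0.5727 = 10.871 kPa
Denominator = 18.7·2.4·sin19.4°·cos19.4° = 18.7·2.4·0.3322·0.9432 = 14.061 kPa
FS = 10.871 / 14.061 = 0.773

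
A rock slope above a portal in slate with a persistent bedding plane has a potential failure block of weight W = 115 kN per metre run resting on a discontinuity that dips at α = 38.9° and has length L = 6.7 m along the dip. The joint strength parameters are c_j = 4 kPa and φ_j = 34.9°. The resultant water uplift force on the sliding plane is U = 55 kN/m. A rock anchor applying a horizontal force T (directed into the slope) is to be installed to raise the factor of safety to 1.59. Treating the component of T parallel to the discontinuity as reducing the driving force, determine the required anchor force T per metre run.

T = 38 kN/m

Resolving forces along and normal to the sliding plane, with the horizontal anchor force T adding T·sinα to the effective normal force and T·cosα acting up the plane against the driving force:
FS = [c_jL + (W cosα − U + T sinα) tanφ_j] / [W sinα − T cosα]
Without the anchor: N' = 34.5 kN/m, driving T_d = 72.2 kN/m, resisting R = 4·6.7 + 34.5·tan34.9° = 50.9 kN/m, FS = 0.70.
Setting FS = 1.59 and solving for T:
1.59·(72.2 − T cos38.9°) = 50.9 + T sin38.9°·tan34.9°
T·(sin38.9°·tan34.9° + 1.59·cos38.9°) = 1.59·72.2 − 50.9
T·(0.6280·0.6976 + 1.59·0.7782) = 114.8 − 50.9 = 64.0
T·1.6755 = 64.0
T = 38.2 kN/m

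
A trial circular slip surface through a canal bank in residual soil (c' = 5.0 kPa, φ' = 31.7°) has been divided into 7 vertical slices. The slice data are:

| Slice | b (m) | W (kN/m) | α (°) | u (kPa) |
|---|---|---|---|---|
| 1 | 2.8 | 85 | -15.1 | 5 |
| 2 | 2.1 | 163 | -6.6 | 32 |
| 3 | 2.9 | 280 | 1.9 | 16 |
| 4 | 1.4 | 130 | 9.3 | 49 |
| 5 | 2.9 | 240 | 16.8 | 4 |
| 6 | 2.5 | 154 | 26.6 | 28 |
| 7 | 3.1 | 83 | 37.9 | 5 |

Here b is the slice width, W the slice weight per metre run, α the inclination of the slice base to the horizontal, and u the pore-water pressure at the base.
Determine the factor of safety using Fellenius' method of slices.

Ordinary method of slices: FS = Σ[c'·Δl_i + (W_i cosα_i − u_i·Δl_i)·tanφ'] / Σ W_i sinα_i, with Δl_i = b_i / cosα_i.
Slice 1: Δl = 2.8/cos(-15.1°) = 2.900 m; N'_1 = 85·cos(-15.1°) − 5·2.900 = 67.6; c'Δl = 14.50; W sinα = -22.1
Slice 2: Δl = 2.1/cos(-6.6°) = 2.114 m; N'_2 = 163·cos(-6.6°) − 32·2.114 = 94.3; c'Δl = 10.57; W sinα = -18.7
Slice 3: Δl = 2.9/cos1.9° = 2.902 m; N'_3 = 280·cos1.9° − 16·2.902 = 233.4; c'Δl = 14.51; W sinα = 9.3
Slice 4: Δl = 1.4/cos9.3° = 1.419 m; N'_4 = 130·cos9.3° − 49·1.419 = 58.8; c'Δl = 7.09; W sinα = 21.0
Slice 5: Δl = 2.9/cos16.8° = 3.029 m; N'_5 = 240·cos16.8° − 4·3.029 = 217.6; c'Δl = 15.15; W sinα = 69.4
Slice 6: Δl = 2.5/cos26.6° = 2.796 m; N'_6 = 154·cos26.6° − 28·2.796 = 59.4; c'Δl = 13.98; W sinα = 69.0
Slice 7: Δl = 3.1/cos37.9° = 3.929 m; N'_7 = 83·cos37.9° − 5·3.929 = 45.9; c'Δl = 19.64; W sinα = 51.0
Σc'Δl = 95.4 kN/m; ΣN' = 776.9 kN/m; ΣW sinα = 178.7 kN/m
Resisting = 95.4 + 776.9·tan31.7° = 95.4 + 479.8 = 575.3 kN/m
FS = 575.3 / 178.7 = 3.219

FS = 3.22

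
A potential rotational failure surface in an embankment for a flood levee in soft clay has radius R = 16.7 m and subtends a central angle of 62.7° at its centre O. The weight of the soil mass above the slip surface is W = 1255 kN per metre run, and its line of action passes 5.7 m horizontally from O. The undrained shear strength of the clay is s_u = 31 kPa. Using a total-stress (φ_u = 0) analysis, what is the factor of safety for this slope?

FS = 1.32

Taking moments about the centre O, the resisting moment is provided by the undrained shear strength acting along the arc:
Arc length L_a = R·θ = 16.7·(62.7°·π/180) = 16.7·1.0943 = 18.28 m
M_R = s_u·L_a·R = 31·18.28·16.7 = 9461.1 kN·m/m
M_D = W·d = 1255·5.7 = 7153.5 kN·m/m
FS = M_R / M_D = 9461.1 / 7153.5 = 1.323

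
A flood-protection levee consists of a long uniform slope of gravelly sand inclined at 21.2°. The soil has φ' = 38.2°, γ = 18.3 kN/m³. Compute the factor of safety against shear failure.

For a dry cohesionless infinite slope the factor of safety is FS = tanφ' / tanβ.
FS = tan38.2° / tan21.2° = 0.7869 / 0.3879 = 2.029

FS = 2.03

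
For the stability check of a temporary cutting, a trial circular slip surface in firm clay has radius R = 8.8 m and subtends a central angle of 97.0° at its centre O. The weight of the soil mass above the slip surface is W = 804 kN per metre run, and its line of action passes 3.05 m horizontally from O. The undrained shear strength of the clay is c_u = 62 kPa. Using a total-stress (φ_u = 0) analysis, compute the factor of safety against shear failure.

FS = 3.31

Taking moments about the centre O, the resisting moment is provided by the undrained shear strength acting along the arc:
Arc length L_a = R·θ = 8.8·(97.0°·π/180) = 8.8·1.6930 = 14.90 m
M_R = c_u·L_a·R = 62·14.90·8.8 = 8128.4 kN·m/m
M_D = W·d = 804·3.05 = 2452.2 kN·m/m
FS = M_R / M_D = 8128.4 / 2452.2 = 3.315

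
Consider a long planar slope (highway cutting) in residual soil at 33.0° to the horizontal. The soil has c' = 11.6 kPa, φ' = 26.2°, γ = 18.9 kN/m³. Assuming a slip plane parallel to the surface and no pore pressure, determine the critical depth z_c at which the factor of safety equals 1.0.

Setting FS = 1.00 in FS = [c' + γz cos²β tanφ'] / [γz sinβ cosβ] and solving for z:
z = c' / [γ cosβ (FS·sinβ − cosβ·tanφ')]
  = 11.6 / [18.9·cos33.0°·(1.00·sin33.0° − cos33.0°·tan26.2°)]
  = 11.6 / [18.9·0.8387·(1.00·0.5446 − 0.8387·0.4921)]
  = 11.6 / 2.0917 = 5.546 m

z_c = 5.55 m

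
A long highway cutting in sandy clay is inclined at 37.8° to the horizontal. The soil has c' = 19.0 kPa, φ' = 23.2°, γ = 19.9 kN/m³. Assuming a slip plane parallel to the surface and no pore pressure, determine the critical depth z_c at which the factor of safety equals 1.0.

Setting FS = 1.00 in FS = [c' + γz cos²β tanφ'] / [γz sinβ cosβ] and solving for z:
z = c' / [γ cosβ (FS·sinβ − cosβ·tanφ')]
  = 19.0 / [19.9·cos37.8°·(1.00·sin37.8° − cos37.8°·tan23.2°)]
  = 19.0 / [19.9·0.7902·(1.00·0.6129 − 0.7902·0.4286)]
  = 19.0 / 4.3123 = 4.406 m

z_c = 4.41 m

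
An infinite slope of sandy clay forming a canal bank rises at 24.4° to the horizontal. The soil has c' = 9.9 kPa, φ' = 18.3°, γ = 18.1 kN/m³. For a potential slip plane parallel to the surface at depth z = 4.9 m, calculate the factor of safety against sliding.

FS = 1.03

For an infinite slope with a slip plane parallel to the surface (no pore pressure): FS = [c' + γz cos²β tanφ'] / [γz sinβ cosβ].
γz = 18.1·4.9 = 88.69 kN/m²
Numerator = 9.9 + 88.69·cos²24.4°·tan18.3° = 9.9 + 88.69·0.8293·0.3307 = 34.226 kPa
Denominator = 88.69·sin24.4°·cos24.4° = 88.69·0.4131·0.9107 = 33.366 kPa
FS = 34.226 / 33.366 = 1.026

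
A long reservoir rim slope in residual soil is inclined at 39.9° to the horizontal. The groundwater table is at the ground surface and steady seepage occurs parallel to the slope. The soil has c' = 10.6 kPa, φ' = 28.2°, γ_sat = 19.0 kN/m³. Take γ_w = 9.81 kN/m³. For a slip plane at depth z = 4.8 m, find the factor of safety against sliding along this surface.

With seepage parallel to the slope and the water table at the surface, the effective normal stress on the slip plane uses the buoyant unit weight γ' = γ_sat − γ_w while the driving shear stress uses γ_sat:
FS = [c' + γ' z cos²β tanφ'] / [γ_sat z sinβ cosβ]
γ' = 19.0 − 9.81 = 9.19 kN/m³
Numerator = 10.6 + 9.19·4.8·cos²39.9°·tan28.2° = 10.6 + 9.19·4.8·0.5885·0.5362 = 24.521 kPa
Denominator = 19.0·4.8·sin39.9°·cos39.9° = 19.0·4.8·0.6414·0.7672 = 44.879 kPa
FS = 24.521 / 44.879 = 0.546

FS = 0.55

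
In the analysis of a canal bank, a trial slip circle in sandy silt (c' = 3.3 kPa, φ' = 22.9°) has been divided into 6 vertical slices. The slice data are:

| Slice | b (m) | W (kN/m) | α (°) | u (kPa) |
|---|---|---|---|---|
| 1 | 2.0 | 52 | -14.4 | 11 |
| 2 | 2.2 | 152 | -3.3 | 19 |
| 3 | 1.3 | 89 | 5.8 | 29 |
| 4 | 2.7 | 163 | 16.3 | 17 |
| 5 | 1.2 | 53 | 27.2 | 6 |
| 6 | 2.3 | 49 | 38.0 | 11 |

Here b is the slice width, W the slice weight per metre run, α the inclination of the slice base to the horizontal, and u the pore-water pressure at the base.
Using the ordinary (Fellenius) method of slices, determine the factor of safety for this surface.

Ordinary method of slices: FS = Σ[c'·Δl_i + (W_i cosα_i − u_i·Δl_i)·tanφ'] / Σ W_i sinα_i, with Δl_i = b_i / cosα_i.
Slice 1: Δl = 2.0/cos(-14.4°) = 2.065 m; N'_1 = 52·cos(-14.4°) − 11·2.065 = 27.7; c'Δl = 6.81; W sinα = -12.9
Slice 2: Δl = 2.2/cos(-3.3°) = 2.204 m; N'_2 = 152·cos(-3.3°) − 19·2.204 = 109.9; c'Δl = 7.27; W sinα = -8.7
Slice 3: Δl = 1.3/cos5.8° = 1.307 m; N'_3 = 89·cos5.8° − 29·1.307 = 50.7; c'Δl = 4.31; W sinα = 9.0
Slice 4: Δl = 2.7/cos16.3° = 2.813 m; N'_4 = 163·cos16.3° − 17·2.813 = 108.6; c'Δl = 9.28; W sinα = 45.7
Slice 5: Δl = 1.2/cos27.2° = 1.349 m; N'_5 = 53·cos27.2° − 6·1.349 = 39.0; c'Δl = 4.45; W sinα = 24.2
Slice 6: Δl = 2.3/cos38.0° = 2.919 m; N'_6 = 49·cos38.0° − 11·2.919 = 6.5; c'Δl = 9.63; W sinα = 30.2
Σc'Δl = 41.8 kN/m; ΣN' = 342.4 kN/m; ΣW sinα = 87.5 kN/m
Resisting = 41.8 + 342.4·tan22.9° = 41.8 + 144.6 = 186.4 kN/m
FS = 186.4 / 87.5 = 2.131

FS = 2.13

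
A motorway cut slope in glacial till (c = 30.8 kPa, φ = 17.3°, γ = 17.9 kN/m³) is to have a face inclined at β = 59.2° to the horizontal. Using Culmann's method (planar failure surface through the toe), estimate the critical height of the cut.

Culmann's analysis gives the critical failure plane at α_cr = (β + φ)/2 = (59.2 + 17.3)/2 = 38.2°, and the critical height
H_c = (4c/γ) · sinβ cosφ / [1 − cos(β − φ)]
    = (4·30.8/17.9) · sin59.2°·cos17.3° / [1 − cos(41.9°)]
    = 6.883 · 0.8590·0.9548 / [1 − 0.7443]
    = 6.883 · 0.8201 / 0.2557
    = 22.08 m

H_c = 22.08 m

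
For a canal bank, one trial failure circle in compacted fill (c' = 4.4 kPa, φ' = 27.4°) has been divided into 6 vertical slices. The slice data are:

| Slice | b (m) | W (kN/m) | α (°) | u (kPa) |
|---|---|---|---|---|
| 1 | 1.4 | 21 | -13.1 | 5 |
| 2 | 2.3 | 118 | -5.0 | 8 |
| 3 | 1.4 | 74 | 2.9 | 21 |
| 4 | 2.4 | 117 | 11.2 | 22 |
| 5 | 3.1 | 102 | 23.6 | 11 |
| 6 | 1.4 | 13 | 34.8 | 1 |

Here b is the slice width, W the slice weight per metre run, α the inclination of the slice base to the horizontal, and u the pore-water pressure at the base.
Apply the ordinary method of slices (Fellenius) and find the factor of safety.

FS = 3.39

Ordinary method of slices: FS = Σ[c'·Δl_i + (W_i cosα_i − u_i·Δl_i)·tanφ'] / Σ W_i sinα_i, with Δl_i = b_i / cosα_i.
Slice 1: Δl = 1.4/cos(-13.1°) = 1.437 m; N'_1 = 21·cos(-13.1°) − 5·1.437 = 13.3; c'Δl = 6.32; W sinα = -4.8
Slice 2: Δl = 2.3/cos(-5.0°) = 2.309 m; N'_2 = 118·cos(-5.0°) − 8·2.309 = 99.1; c'Δl = 10.16; W sinα = -10.3
Slice 3: Δl = 1.4/cos2.9° = 1.402 m; N'_3 = 74·cos2.9° − 21·1.402 = 44.5; c'Δl = 6.17; W sinα = 3.7
Slice 4: Δl = 2.4/cos11.2° = 2.447 m; N'_4 = 117·cos11.2° − 22·2.447 = 60.9; c'Δl = 10.77; W sinα = 22.7
Slice 5: Δl = 3.1/cos23.6° = 3.383 m; N'_5 = 102·cos23.6° − 11·3.383 = 56.3; c'Δl = 14.88; W sinα = 40.8
Slice 6: Δl = 1.4/cos34.8° = 1.705 m; N'_6 = 13·cos34.8° − 1·1.705 = 9.0; c'Δl = 7.50; W sinα = 7.4
Σc'Δl = 55.8 kN/m; ΣN' = 283.0 kN/m; ΣW sinα = 59.7 kN/m
Resisting = 55.8 + 283.0·tan27.4° = 55.8 + 146.7 = 202.5 kN/m
FS = 202.5 / 59.7 = 3.393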